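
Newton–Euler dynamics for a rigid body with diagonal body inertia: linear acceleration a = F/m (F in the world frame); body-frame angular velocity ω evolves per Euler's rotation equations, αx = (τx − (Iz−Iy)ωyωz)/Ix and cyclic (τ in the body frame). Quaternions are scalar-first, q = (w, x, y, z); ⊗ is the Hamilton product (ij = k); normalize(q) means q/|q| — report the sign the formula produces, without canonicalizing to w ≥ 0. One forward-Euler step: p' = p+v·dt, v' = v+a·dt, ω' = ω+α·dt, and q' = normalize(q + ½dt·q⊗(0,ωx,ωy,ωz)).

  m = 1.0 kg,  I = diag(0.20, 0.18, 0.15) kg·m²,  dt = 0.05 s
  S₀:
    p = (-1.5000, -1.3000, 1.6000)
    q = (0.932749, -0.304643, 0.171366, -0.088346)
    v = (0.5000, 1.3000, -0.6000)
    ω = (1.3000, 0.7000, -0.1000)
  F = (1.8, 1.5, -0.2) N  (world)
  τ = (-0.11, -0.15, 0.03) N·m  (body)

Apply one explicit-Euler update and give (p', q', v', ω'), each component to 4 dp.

α = I⁻¹(τ − ω×Iω) = (-0.5605, -0.7972, 0.3213)
new body rate ω' = (1.2720, 0.6601, -0.0839)
q⊗(0,ω) = (0.2672451, 1.2572793, 0.5076102, -0.5293008)
q + ½dt·q⊗(0,ω), renormalized = (0.9388, -0.2730, 0.1839, -0.1015)
a = (1.8000, 1.5000, -0.2000)
p' = p + v·dt = (-1.4750, -1.2350, 1.5700)
v' = v + a·dt = (0.5900, 1.3750, -0.6100)

p' = (-1.4750, -1.2350, 1.5700)
q' = (0.9388, -0.2730, 0.1839, -0.1015)
v' = (0.5900, 1.3750, -0.6100)
ω' = (1.2720, 0.6601, -0.0839)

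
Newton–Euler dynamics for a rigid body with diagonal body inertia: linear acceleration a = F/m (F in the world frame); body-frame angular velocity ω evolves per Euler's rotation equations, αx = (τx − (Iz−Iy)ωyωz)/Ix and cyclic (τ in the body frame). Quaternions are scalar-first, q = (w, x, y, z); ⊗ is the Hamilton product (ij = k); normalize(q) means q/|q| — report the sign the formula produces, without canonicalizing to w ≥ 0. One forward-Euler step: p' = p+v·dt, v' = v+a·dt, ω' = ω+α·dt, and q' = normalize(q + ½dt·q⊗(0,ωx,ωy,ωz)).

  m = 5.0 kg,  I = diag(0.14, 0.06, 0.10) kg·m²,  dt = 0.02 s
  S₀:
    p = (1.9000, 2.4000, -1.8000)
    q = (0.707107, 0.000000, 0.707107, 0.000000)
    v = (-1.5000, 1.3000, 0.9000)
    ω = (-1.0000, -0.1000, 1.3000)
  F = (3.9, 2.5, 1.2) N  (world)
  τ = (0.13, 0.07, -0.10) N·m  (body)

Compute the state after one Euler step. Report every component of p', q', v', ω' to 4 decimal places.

p + v·dt = (1.8700, 2.4260, -1.7820)
v + (F/m)dt = (-1.4844, 1.3100, 0.9048)
ω×(Iω) gyroscopic = (-0.0052, -0.0520, -0.0080)
α = I⁻¹(τ − ω×Iω) = (0.9657, 2.0333, -0.9200)
ω' = ω + α·dt = (-0.9807, -0.0593, 1.2816)
2q̇ = q⊗(0,ω) = (0.0707107, 0.2121321, -0.0707107, 1.6263461)
q + ½dt·q⊗(0,ω), renormalized = (0.7077, 0.0021, 0.7063, 0.0163)

p' = (1.8700, 2.4260, -1.7820)
q' = (0.7077, 0.0021, 0.7063, 0.0163)
v' = (-1.4844, 1.3100, 0.9048)
ω' = (-0.9807, -0.0593, 1.2816)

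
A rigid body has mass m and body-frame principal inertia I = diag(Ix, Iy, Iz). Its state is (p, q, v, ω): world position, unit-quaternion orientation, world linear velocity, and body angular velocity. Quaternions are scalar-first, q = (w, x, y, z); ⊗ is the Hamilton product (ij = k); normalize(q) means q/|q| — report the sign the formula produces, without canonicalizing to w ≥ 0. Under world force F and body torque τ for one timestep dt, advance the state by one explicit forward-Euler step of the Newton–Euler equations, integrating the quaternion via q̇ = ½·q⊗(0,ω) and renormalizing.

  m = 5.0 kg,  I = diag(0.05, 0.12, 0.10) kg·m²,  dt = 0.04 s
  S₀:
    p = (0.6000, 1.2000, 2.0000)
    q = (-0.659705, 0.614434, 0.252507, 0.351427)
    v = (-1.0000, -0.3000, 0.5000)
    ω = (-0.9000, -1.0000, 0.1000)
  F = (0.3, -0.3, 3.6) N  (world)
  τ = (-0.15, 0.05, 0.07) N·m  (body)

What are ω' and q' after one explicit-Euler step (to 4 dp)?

precession coupling ω×(Iω) = (0.0020, 0.0045, 0.0630)
(τ − ω×Iω)/I = (-3.0400, 0.3792, 0.0700)
ω + α·dt = (-1.0216, -0.9848, 0.1028)
2q̇ = q⊗(0,ω) = (0.7703549, 0.9704122, 0.2819773, -0.4531482)
q + ½dt·q⊗(0,ω), renormalized = (-0.6441, 0.6336, 0.2581, 0.3422)

ω' = (-1.0216, -0.9848, 0.1028)
q' = (-0.6441, 0.6336, 0.2581, 0.3422)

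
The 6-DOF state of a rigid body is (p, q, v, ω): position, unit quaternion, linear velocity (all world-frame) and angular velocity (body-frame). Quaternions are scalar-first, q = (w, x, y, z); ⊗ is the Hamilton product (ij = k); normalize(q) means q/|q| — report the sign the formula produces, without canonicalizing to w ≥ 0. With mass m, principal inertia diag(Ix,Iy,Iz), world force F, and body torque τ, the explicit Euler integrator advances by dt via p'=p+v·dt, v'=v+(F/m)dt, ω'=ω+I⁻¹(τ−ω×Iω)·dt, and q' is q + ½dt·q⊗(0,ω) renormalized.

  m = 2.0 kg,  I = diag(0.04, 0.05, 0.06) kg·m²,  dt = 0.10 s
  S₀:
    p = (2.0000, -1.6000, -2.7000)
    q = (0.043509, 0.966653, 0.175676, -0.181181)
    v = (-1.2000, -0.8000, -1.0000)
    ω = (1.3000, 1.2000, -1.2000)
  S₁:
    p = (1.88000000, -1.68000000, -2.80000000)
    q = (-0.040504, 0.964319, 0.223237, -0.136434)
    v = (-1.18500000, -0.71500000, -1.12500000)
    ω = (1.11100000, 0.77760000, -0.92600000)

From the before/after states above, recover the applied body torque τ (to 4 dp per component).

ω₁ − ω₀ = (-0.18900000, -0.42240000, 0.27400000)
I·α + gyro = (-0.0900, -0.1800, 0.1800)

τ = (-0.0900, -0.1800, 0.1800)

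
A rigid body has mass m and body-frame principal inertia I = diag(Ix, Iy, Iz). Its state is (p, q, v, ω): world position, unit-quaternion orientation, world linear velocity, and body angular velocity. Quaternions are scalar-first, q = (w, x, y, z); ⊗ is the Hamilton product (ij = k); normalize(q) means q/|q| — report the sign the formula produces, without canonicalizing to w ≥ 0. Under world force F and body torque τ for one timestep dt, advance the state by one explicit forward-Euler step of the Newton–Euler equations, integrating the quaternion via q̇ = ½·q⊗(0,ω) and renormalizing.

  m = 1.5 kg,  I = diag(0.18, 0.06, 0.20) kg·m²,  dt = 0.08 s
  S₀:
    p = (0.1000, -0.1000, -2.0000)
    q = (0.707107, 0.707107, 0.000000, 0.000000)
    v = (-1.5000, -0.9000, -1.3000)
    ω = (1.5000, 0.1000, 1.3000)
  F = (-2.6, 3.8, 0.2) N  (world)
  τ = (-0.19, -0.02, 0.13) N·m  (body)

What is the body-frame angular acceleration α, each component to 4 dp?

α = (-1.1567, 0.3167, 0.7400)

precession coupling ω×(Iω) = (0.0182, -0.0390, -0.0180)
angular accel α = (-1.1567, 0.3167, 0.7400)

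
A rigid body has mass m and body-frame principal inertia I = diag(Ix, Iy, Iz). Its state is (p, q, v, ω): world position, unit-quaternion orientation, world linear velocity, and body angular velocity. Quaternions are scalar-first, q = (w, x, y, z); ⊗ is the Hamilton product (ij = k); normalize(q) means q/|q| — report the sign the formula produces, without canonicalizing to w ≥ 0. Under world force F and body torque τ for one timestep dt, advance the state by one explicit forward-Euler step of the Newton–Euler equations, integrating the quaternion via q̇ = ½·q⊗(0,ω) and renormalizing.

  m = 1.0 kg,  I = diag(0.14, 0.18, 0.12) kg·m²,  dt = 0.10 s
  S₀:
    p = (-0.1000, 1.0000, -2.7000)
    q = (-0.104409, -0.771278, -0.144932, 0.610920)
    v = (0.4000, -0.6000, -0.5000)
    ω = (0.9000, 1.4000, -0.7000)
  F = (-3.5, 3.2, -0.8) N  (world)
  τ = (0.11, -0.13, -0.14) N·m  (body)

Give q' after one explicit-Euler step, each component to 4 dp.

q' = (-0.0380, -0.8104, -0.1511, 0.5648)

Hamilton product q⊗(0,ω) = (1.3246990, -0.8478037, -0.1362392, -0.8762641)
q + ½dt·q⊗(0,ω), renormalized = (-0.0380, -0.8104, -0.1511, 0.5648)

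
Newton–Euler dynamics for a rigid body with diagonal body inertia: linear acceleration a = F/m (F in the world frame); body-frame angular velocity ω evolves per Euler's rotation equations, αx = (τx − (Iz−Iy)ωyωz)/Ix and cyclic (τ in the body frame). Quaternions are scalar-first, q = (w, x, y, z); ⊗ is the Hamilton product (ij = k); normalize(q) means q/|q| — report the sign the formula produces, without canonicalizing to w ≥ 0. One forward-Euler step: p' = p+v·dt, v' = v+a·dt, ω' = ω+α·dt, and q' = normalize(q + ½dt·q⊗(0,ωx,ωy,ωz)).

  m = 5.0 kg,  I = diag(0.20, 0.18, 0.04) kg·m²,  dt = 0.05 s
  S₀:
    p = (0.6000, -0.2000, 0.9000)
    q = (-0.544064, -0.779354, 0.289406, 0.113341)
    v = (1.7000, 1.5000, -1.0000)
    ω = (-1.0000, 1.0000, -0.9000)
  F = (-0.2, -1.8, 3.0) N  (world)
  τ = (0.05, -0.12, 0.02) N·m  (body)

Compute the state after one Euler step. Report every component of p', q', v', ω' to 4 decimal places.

linear accel F/m = (-0.0400, -0.3600, 0.6000)
new position p' = (0.6850, -0.1250, 0.8500)
v + (F/m)dt = (1.6980, 1.4820, -0.9700)
α = I⁻¹(τ − ω×Iω) = (-0.3800, -1.4667, 0.0000)
new body rate ω' = (-1.0190, 0.9267, -0.9000)
q⊗(0,ω) = (-0.9667531, 0.1702576, -1.3588236, -0.0002904)
updated quaternion q' = (-0.5677, -0.7744, 0.2552, 0.1132)

p' = (0.6850, -0.1250, 0.8500)
q' = (-0.5677, -0.7744, 0.2552, 0.1132)
v' = (1.6980, 1.4820, -0.9700)
ω' = (-1.0190, 0.9267, -0.9000)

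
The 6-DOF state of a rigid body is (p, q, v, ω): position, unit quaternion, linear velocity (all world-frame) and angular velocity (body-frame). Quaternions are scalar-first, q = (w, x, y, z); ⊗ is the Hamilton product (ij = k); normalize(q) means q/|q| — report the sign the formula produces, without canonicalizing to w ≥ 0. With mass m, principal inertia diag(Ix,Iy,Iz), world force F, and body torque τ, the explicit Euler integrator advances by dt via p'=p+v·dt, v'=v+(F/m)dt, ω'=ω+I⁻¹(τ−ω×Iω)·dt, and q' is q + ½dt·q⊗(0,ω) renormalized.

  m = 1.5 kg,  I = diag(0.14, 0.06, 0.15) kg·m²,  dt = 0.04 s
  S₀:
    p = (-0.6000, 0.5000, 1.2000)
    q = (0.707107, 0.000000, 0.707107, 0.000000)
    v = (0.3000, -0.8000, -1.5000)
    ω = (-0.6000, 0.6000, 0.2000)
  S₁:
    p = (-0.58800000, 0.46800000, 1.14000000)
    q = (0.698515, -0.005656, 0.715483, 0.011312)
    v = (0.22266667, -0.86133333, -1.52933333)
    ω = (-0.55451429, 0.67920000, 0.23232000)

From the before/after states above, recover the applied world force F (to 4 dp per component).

F = (-2.9000, -2.3000, -1.1000)

velocity change Δv = (-0.07733333, -0.06133333, -0.02933333)
m·(v₁−v₀)/dt = (-2.9000, -2.3000, -1.1000)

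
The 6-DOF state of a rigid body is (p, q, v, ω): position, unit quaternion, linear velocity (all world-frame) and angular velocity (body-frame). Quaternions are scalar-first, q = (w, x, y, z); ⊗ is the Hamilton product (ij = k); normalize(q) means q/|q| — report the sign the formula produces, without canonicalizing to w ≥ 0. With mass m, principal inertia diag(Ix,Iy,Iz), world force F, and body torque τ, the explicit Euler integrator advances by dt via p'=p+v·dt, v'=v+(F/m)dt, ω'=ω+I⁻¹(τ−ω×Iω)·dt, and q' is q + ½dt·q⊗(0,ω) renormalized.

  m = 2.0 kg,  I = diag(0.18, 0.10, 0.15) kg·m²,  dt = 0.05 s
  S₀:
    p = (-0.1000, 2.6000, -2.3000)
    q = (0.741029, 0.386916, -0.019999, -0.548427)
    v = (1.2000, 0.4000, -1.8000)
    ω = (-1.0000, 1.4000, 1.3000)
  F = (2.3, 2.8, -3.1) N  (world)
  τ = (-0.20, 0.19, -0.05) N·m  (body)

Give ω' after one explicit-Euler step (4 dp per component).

ω' = (-1.0808, 1.5145, 1.2460)

precession coupling ω×(Iω) = (0.0910, -0.0390, 0.1120)
angular accel α = (-1.6167, 2.2900, -1.0800)
ω + α·dt = (-1.0808, 1.5145, 1.2460)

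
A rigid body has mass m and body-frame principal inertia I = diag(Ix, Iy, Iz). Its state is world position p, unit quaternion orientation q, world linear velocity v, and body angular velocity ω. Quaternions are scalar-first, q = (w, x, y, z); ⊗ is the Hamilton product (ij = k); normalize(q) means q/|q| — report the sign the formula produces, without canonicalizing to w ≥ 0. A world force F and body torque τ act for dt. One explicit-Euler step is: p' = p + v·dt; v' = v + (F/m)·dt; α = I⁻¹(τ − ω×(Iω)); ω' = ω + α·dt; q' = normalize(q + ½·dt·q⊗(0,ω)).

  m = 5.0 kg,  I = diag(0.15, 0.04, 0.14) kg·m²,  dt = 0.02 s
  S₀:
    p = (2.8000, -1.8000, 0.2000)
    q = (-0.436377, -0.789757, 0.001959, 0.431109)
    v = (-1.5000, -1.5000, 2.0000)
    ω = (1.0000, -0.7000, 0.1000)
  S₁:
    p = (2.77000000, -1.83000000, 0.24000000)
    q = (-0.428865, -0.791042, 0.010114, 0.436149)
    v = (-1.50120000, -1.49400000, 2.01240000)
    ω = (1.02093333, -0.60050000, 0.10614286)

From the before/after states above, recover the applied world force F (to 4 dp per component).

F = (-0.3000, 1.5000, 3.1000)

v₁ − v₀ = (-0.00120000, 0.00600000, 0.01240000)
applied force F = (-0.3000, 1.5000, 3.1000)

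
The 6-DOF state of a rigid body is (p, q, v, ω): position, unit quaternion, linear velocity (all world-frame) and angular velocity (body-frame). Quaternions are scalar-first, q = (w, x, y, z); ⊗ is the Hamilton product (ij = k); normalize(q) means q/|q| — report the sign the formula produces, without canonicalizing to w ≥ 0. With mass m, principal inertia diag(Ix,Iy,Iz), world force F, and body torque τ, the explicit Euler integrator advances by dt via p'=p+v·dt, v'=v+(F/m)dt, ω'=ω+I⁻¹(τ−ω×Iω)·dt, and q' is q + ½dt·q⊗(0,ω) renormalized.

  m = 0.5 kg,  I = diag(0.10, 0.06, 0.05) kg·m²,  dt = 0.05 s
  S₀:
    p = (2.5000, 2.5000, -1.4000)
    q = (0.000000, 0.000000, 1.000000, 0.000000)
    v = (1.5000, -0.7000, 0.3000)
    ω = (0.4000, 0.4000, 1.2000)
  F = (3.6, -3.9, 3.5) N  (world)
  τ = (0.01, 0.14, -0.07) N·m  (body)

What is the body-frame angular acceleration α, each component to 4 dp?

α = (0.1480, 1.9333, -1.2720)

gyro term ω×Iω = (-0.0048, 0.0240, -0.0064)
α = I⁻¹(τ − ω×Iω) = (0.1480, 1.9333, -1.2720)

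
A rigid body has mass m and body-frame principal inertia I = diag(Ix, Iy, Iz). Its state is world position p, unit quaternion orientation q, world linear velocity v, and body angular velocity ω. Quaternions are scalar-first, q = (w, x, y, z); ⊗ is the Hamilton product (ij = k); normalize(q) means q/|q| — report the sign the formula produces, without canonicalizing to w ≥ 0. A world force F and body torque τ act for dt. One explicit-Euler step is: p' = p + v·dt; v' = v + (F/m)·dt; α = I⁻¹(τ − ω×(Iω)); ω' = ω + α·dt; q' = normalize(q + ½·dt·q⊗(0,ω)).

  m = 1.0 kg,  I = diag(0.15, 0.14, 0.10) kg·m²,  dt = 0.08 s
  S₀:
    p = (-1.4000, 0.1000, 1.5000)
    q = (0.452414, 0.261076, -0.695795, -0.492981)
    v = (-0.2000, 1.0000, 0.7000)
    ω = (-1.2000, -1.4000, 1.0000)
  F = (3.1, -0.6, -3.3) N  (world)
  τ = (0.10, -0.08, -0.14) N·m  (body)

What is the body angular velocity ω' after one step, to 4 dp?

angular accel α = (0.2933, -0.1429, -1.2320)
ω' = ω + α·dt = (-1.1765, -1.4114, 0.9014)

ω' = (-1.1765, -1.4114, 0.9014)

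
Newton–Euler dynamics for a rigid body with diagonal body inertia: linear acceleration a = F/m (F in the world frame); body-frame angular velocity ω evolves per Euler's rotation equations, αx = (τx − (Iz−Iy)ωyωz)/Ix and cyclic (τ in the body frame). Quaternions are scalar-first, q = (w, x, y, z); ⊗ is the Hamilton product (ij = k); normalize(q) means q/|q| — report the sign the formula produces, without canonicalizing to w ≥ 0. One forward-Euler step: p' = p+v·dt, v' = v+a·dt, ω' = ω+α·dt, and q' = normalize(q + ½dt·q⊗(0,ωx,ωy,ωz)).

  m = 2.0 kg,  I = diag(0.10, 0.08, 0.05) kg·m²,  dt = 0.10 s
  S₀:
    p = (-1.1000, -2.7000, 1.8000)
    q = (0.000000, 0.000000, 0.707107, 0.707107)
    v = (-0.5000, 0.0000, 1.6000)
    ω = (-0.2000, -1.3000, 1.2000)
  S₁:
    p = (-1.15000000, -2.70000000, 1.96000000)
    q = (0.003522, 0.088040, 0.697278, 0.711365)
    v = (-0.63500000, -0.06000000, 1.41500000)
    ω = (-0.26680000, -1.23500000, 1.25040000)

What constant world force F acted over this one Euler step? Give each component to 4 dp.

Δv = v₁−v₀ = (-0.13500000, -0.06000000, -0.18500000)
applied force F = (-2.7000, -1.2000, -3.7000)

F = (-2.7000, -1.2000, -3.7000)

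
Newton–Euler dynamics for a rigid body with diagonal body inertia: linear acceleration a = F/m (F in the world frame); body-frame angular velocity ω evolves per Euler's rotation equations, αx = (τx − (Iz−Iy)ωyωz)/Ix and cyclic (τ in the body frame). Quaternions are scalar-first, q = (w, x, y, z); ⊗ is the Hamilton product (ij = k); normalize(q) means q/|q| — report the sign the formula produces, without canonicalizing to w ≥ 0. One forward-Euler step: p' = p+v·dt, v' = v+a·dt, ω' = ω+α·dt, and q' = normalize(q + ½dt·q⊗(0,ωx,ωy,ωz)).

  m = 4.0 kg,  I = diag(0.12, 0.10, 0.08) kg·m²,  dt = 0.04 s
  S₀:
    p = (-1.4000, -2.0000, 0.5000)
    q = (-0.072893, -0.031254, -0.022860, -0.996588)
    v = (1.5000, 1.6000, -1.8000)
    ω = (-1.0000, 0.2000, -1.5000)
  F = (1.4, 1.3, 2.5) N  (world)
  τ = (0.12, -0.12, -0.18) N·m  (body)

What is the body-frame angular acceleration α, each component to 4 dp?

ω×(Iω) gyroscopic = (0.0060, 0.0600, 0.0040)
(τ − ω×Iω)/I = (0.9500, -1.8000, -2.3000)

α = (0.9500, -1.8000, -2.3000)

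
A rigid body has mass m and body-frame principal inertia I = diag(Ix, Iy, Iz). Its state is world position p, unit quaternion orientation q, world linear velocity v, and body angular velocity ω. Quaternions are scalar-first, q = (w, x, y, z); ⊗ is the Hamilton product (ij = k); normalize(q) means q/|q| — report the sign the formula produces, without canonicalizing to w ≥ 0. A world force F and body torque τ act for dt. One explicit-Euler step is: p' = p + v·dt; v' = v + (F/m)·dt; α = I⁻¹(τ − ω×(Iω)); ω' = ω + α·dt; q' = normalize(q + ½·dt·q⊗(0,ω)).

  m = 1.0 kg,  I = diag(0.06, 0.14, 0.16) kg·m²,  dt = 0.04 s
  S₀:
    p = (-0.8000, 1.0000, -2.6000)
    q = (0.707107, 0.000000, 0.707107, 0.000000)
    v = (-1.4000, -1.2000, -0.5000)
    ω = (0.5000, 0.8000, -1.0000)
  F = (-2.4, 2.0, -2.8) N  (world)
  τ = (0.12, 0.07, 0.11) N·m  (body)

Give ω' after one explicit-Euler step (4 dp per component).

ω×(Iω) gyroscopic = (-0.0160, 0.0500, 0.0320)
α = I⁻¹(τ − ω×Iω) = (2.2667, 0.1429, 0.4875)
ω' = ω + α·dt = (0.5907, 0.8057, -0.9805)

ω' = (0.5907, 0.8057, -0.9805)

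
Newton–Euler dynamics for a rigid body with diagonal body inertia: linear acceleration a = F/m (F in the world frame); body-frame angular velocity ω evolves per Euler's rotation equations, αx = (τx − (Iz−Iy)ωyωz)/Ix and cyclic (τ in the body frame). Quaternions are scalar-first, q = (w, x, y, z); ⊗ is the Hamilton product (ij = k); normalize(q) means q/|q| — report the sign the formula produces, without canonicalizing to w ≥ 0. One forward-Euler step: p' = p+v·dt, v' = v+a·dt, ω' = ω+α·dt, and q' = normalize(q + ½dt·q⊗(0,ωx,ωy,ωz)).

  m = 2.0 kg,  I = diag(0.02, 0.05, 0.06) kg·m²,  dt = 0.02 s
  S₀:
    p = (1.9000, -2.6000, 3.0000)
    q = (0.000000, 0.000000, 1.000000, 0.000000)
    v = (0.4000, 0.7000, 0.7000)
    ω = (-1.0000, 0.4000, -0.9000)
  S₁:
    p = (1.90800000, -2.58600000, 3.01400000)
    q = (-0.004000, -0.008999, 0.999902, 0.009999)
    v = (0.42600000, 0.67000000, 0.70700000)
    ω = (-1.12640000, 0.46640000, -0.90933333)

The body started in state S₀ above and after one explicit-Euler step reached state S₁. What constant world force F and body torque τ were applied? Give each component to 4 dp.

Δω = ω₁−ω₀ = (-0.12640000, 0.06640000, -0.00933333)
precession coupling = (-0.0036, -0.0360, -0.0120)
applied torque τ = (-0.1300, 0.1300, -0.0400)
velocity change Δv = (0.02600000, -0.03000000, 0.00700000)
applied force F = (2.6000, -3.0000, 0.7000)

F = (2.6000, -3.0000, 0.7000)
τ = (-0.1300, 0.1300, -0.0400)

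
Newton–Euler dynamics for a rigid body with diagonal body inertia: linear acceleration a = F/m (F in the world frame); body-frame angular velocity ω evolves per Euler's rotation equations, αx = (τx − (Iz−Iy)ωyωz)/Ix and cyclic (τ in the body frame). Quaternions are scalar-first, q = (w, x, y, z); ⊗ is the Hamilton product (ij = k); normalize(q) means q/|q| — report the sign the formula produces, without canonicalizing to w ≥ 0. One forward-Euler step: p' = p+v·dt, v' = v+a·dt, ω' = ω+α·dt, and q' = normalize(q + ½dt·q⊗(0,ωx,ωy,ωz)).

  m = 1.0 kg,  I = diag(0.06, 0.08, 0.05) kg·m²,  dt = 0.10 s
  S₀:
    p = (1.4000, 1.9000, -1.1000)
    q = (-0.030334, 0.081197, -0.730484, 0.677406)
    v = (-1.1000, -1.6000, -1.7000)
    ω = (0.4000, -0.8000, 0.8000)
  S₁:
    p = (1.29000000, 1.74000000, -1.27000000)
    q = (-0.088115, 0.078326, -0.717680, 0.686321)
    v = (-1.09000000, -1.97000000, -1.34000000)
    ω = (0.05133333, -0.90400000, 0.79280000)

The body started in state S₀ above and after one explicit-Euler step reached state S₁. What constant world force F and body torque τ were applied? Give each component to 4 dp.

Δω = ω₁−ω₀ = (-0.34866667, -0.10400000, -0.00720000)
I·α + gyro = (-0.1900, -0.0800, -0.0100)
v₁ − v₀ = (0.01000000, -0.37000000, 0.36000000)
F = m·Δv/dt = (0.1000, -3.7000, 3.6000)

F = (0.1000, -3.7000, 3.6000)
τ = (-0.1900, -0.0800, -0.0100)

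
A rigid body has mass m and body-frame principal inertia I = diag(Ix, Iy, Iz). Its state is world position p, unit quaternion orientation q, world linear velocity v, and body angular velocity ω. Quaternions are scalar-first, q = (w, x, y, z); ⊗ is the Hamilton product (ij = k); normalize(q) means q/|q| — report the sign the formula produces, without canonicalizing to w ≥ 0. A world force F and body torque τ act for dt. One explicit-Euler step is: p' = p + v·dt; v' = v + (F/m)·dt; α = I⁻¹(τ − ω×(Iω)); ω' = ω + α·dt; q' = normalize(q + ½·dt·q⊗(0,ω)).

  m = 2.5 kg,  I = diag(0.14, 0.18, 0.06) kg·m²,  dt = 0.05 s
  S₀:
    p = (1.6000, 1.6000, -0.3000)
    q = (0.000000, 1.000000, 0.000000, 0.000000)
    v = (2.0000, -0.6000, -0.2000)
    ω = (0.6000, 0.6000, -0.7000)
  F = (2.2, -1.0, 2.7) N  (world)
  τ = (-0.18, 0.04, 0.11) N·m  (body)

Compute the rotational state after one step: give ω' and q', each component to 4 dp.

ω' = (0.5177, 0.6204, -0.6203)
q' = (-0.0150, 0.9996, 0.0175, 0.0150)

ω×(Iω) gyroscopic = (0.0504, -0.0336, 0.0144)
(τ − ω×Iω)/I = (-1.6457, 0.4089, 1.5933)
new body rate ω' = (0.5177, 0.6204, -0.6203)
Hamilton product q⊗(0,ω) = (-0.6000000, 0.0000000, 0.7000000, 0.6000000)
q + ½dt·q⊗(0,ω), renormalized = (-0.0150, 0.9996, 0.0175, 0.0150)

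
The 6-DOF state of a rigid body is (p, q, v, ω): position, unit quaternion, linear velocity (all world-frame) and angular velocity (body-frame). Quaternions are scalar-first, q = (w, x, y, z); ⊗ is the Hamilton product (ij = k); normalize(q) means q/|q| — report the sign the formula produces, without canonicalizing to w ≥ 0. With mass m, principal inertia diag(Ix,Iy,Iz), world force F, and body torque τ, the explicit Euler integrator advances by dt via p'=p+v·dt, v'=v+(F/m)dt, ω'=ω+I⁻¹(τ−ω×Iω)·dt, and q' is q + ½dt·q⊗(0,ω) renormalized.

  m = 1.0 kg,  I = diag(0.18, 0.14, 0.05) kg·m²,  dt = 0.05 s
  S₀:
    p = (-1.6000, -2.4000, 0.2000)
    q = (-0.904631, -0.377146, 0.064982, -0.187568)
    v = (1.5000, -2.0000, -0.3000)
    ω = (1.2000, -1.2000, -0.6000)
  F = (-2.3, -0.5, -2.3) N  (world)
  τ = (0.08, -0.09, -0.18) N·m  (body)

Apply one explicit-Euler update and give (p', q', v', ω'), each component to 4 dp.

gyro term ω×Iω = (-0.0648, -0.0936, 0.0576)
angular accel α = (0.8044, 0.0257, -4.7520)
ω' = ω + α·dt = (1.2402, -1.1987, -0.8376)
2q̇ = q⊗(0,ω) = (0.4180128, -1.3496280, 0.6341880, 0.9173754)
q + ½dt·q⊗(0,ω), renormalized = (-0.8933, -0.4105, 0.0808, -0.1645)
linear accel F/m = (-2.3000, -0.5000, -2.3000)
new position p' = (-1.5250, -2.5000, 0.1850)
v' = v + a·dt = (1.3850, -2.0250, -0.4150)

p' = (-1.5250, -2.5000, 0.1850)
q' = (-0.8933, -0.4105, 0.0808, -0.1645)
v' = (1.3850, -2.0250, -0.4150)
ω' = (1.2402, -1.1987, -0.8376)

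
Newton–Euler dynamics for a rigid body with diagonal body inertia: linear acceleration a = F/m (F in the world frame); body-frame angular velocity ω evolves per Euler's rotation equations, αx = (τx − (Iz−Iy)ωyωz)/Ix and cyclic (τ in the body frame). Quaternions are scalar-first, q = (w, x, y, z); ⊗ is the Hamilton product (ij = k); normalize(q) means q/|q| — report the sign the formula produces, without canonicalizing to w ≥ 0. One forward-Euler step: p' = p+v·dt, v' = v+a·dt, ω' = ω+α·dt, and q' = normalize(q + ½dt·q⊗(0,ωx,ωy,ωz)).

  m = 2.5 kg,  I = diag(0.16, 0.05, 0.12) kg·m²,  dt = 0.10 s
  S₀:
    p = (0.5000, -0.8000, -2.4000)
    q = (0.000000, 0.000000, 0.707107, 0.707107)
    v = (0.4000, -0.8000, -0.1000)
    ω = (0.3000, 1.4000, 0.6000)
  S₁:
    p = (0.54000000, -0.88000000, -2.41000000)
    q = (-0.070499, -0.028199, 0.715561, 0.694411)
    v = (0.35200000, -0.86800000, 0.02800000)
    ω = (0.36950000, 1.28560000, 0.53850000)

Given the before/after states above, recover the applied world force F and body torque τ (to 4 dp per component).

velocity change Δv = (-0.04800000, -0.06800000, 0.12800000)
m·(v₁−v₀)/dt = (-1.2000, -1.7000, 3.2000)
rate change Δω = (0.06950000, -0.11440000, -0.06150000)
precession coupling = (0.0588, 0.0072, -0.0462)
applied torque τ = (0.1700, -0.0500, -0.1200)

F = (-1.2000, -1.7000, 3.2000)
τ = (0.1700, -0.0500, -0.1200)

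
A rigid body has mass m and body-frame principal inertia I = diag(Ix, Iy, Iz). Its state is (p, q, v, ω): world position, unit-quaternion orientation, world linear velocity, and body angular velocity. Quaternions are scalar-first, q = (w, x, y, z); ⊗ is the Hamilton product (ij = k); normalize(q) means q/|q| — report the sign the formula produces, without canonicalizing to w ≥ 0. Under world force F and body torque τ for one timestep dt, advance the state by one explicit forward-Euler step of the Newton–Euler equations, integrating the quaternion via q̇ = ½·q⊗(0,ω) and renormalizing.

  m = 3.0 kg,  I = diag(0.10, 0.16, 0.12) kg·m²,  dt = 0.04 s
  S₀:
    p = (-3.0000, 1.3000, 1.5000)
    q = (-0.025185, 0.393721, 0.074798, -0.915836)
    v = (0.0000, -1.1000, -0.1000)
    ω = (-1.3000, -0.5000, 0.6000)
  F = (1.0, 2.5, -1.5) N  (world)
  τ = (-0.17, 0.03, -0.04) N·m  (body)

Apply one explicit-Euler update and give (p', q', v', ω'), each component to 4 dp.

new position p' = (-3.0000, 1.2560, 1.4960)
v' = v + a·dt = (0.0133, -1.0667, -0.1200)
α = I⁻¹(τ − ω×Iω) = (-1.8200, 0.0900, -0.6583)
new body rate ω' = (-1.3728, -0.4964, 0.5737)
2q̇ = q⊗(0,ω) = (1.0987379, -0.3802987, 0.9669467, -0.1147341)
q + ½dt·q⊗(0,ω), renormalized = (-0.0032, 0.3859, 0.0941, -0.9177)

p' = (-3.0000, 1.2560, 1.4960)
q' = (-0.0032, 0.3859, 0.0941, -0.9177)
v' = (0.0133, -1.0667, -0.1200)
ω' = (-1.3728, -0.4964, 0.5737)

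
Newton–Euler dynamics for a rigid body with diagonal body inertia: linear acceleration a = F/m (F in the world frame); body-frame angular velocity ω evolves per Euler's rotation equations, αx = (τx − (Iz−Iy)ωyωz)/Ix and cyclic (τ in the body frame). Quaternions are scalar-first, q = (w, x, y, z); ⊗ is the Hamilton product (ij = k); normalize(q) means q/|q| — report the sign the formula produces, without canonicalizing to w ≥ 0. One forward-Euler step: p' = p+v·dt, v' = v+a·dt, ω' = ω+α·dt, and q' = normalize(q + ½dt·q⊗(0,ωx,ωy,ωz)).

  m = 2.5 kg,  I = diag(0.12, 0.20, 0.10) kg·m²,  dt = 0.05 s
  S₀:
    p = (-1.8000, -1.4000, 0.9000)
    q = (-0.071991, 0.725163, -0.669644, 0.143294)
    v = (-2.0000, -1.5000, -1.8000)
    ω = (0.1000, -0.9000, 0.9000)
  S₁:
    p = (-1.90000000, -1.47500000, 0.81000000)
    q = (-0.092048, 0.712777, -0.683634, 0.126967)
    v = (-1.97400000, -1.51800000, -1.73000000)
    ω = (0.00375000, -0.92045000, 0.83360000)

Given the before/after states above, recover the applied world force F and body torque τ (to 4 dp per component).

v₁ − v₀ = (0.02600000, -0.01800000, 0.07000000)
m·(v₁−v₀)/dt = (1.3000, -0.9000, 3.5000)
Δω = ω₁−ω₀ = (-0.09625000, -0.02045000, -0.06640000)
gyro term ω₀×Iω₀ = (0.0810, 0.0018, -0.0072)
I·α + gyro = (-0.1500, -0.0800, -0.1400)

F = (1.3000, -0.9000, 3.5000)
τ = (-0.1500, -0.0800, -0.1400)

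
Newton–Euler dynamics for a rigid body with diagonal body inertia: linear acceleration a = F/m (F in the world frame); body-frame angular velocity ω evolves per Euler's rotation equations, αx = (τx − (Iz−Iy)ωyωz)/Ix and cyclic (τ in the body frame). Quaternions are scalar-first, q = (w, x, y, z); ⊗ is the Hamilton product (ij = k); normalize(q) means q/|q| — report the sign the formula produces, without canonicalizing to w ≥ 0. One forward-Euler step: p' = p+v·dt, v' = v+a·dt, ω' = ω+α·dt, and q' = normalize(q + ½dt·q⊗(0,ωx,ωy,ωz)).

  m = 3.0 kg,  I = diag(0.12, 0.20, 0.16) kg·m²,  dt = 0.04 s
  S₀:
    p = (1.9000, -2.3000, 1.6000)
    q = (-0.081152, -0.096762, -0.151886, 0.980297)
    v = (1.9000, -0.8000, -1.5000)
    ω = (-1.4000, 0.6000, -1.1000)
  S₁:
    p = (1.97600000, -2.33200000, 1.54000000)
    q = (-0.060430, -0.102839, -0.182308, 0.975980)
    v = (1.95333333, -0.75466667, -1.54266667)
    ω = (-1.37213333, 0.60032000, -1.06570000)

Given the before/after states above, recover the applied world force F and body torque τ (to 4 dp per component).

rate change Δω = (0.02786667, 0.00032000, 0.03430000)
τ = I·(Δω/dt) + ω₀×(Iω₀) = (0.1100, -0.0600, 0.0700)
velocity change Δv = (0.05333333, 0.04533333, -0.04266667)
F = m·Δv/dt = (4.0000, 3.4000, -3.2000)

F = (4.0000, 3.4000, -3.2000)
τ = (0.1100, -0.0600, 0.0700)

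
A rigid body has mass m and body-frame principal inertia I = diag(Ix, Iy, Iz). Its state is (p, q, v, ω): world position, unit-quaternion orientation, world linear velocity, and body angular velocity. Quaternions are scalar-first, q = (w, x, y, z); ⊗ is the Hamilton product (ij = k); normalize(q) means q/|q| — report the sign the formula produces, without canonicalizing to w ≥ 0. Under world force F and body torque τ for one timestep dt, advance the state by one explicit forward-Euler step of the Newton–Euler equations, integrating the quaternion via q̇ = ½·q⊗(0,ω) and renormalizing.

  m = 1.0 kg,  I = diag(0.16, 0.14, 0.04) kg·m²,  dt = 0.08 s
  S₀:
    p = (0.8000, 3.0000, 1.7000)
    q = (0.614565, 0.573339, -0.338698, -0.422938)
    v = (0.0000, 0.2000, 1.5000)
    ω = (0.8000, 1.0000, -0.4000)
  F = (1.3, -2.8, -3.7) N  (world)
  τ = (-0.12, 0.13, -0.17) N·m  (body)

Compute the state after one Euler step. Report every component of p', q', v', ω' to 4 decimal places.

p' = (0.8000, 3.0160, 1.8200)
q' = (0.6021, 0.6145, -0.3180, -0.3984)
v' = (0.1040, -0.0240, 1.2040)
ω' = (0.7200, 1.0962, -0.7080)

a = F/m = (1.3000, -2.8000, -3.7000)
p + v·dt = (0.8000, 3.0160, 1.8200)
v + (F/m)dt = (0.1040, -0.0240, 1.2040)
angular accel α = (-1.0000, 1.2029, -3.8500)
ω' = ω + α·dt = (0.7200, 1.0962, -0.7080)
Hamilton product q⊗(0,ω) = (-0.2891484, 1.0500692, 0.5055502, 0.5984714)
q + ½dt·q⊗(0,ω), renormalized = (0.6021, 0.6145, -0.3180, -0.3984)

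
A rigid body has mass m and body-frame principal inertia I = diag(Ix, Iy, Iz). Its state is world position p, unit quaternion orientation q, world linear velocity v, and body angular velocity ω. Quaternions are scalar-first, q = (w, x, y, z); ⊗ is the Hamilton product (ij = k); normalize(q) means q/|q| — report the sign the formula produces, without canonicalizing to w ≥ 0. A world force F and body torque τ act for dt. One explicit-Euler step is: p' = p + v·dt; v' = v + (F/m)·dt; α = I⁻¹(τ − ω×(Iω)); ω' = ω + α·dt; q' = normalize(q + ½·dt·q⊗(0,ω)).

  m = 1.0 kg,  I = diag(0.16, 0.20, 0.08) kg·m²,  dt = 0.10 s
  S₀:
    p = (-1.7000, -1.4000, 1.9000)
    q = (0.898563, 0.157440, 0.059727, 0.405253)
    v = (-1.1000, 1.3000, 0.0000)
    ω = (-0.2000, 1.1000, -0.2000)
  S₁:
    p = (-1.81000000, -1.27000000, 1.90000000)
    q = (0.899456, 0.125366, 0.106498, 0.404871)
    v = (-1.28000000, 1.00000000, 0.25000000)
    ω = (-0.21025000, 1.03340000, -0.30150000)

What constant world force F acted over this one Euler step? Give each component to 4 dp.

F = (-1.8000, -3.0000, 2.5000)

Δv = v₁−v₀ = (-0.18000000, -0.30000000, 0.25000000)
F = m·Δv/dt = (-1.8000, -3.0000, 2.5000)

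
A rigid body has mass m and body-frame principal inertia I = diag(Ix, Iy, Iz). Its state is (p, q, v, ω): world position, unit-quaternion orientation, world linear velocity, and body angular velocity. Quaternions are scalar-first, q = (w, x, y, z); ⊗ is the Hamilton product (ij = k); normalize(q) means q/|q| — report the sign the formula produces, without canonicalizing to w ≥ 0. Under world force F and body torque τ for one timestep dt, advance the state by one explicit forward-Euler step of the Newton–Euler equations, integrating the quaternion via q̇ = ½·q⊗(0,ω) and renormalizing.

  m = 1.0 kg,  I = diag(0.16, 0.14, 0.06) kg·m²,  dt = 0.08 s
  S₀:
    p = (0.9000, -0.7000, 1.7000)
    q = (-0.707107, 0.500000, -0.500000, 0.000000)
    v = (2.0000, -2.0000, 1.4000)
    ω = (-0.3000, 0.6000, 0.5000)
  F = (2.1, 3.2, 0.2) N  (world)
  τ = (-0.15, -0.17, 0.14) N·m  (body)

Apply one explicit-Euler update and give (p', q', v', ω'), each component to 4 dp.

p' = (1.0600, -0.8600, 1.8120)
q' = (-0.6887, 0.4982, -0.5267, -0.0081)
v' = (2.1680, -1.7440, 1.4160)
ω' = (-0.3630, 0.5114, 0.6819)

(τ − ω×Iω)/I = (-0.7875, -1.1071, 2.2733)
new body rate ω' = (-0.3630, 0.5114, 0.6819)
Hamilton product q⊗(0,ω) = (0.4500000, -0.0378679, -0.6742642, -0.2035535)
q' = normalize(q + ½dt·q⊗(0,ω)) = (-0.6887, 0.4982, -0.5267, -0.0081)
linear accel F/m = (2.1000, 3.2000, 0.2000)
p' = p + v·dt = (1.0600, -0.8600, 1.8120)
new velocity v' = (2.1680, -1.7440, 1.4160)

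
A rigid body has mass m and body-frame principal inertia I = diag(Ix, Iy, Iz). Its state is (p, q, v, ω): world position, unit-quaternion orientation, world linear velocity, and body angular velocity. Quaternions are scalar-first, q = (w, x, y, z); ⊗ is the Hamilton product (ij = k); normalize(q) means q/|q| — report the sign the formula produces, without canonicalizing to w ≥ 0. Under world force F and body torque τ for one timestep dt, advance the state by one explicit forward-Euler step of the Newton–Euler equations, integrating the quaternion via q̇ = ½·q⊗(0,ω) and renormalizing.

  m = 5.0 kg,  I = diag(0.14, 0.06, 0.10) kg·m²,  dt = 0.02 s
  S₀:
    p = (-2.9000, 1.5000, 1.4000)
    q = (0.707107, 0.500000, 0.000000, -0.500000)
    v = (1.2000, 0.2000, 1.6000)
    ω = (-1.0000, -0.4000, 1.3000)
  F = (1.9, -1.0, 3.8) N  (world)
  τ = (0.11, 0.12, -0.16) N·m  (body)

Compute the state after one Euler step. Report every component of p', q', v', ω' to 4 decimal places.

p' = (-2.8760, 1.5040, 1.4320)
q' = (0.7185, 0.4909, -0.0043, -0.4927)
v' = (1.2076, 0.1960, 1.6152)
ω' = (-0.9813, -0.3427, 1.2744)

gyro term ω×Iω = (-0.0208, -0.0520, -0.0320)
angular accel α = (0.9343, 2.8667, -1.2800)
new body rate ω' = (-0.9813, -0.3427, 1.2744)
Hamilton product q⊗(0,ω) = (1.1500000, -0.9071070, -0.4328428, 0.7192391)
q' = normalize(q + ½dt·q⊗(0,ω)) = (0.7185, 0.4909, -0.0043, -0.4927)
p + v·dt = (-2.8760, 1.5040, 1.4320)
new velocity v' = (1.2076, 0.1960, 1.6152)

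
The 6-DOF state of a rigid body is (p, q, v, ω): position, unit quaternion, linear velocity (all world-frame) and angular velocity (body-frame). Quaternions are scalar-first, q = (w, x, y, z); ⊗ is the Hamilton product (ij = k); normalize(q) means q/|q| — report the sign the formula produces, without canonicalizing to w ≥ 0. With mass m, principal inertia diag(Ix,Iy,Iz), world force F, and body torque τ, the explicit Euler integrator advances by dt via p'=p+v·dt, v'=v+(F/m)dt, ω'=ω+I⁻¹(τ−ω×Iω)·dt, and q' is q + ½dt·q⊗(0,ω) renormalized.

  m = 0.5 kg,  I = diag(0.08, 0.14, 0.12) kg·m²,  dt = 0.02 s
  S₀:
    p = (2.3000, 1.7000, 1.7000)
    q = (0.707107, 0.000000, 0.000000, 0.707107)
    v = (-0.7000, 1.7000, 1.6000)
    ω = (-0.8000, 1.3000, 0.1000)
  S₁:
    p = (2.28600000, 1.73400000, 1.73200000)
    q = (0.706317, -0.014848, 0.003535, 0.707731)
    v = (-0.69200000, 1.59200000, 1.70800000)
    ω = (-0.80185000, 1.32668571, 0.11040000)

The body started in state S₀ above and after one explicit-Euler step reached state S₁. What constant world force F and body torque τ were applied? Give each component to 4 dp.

F = (0.2000, -2.7000, 2.7000)
τ = (-0.0100, 0.1900, 0.0000)

rate change Δω = (-0.00185000, 0.02668571, 0.01040000)
precession coupling = (-0.0026, 0.0032, -0.0624)
applied torque τ = (-0.0100, 0.1900, 0.0000)
velocity change Δv = (0.00800000, -0.10800000, 0.10800000)
applied force F = (0.2000, -2.7000, 2.7000)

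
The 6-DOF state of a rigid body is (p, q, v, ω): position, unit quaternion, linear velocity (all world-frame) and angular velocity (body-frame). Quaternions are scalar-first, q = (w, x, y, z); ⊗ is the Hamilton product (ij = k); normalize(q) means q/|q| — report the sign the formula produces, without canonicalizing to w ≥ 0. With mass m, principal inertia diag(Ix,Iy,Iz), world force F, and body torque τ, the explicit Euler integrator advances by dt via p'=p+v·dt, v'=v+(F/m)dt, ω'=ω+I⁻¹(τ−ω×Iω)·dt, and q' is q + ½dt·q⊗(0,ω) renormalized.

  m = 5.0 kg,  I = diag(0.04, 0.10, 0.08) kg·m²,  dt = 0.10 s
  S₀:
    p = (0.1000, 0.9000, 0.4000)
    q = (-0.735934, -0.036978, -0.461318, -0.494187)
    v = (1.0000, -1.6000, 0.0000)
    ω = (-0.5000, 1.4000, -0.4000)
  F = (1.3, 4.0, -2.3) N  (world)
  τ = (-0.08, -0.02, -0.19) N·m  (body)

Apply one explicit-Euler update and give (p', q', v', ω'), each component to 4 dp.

p' = (0.2000, 0.7400, 0.4000)
q' = (-0.7123, 0.0252, -0.4997, -0.4921)
v' = (1.0260, -1.5200, -0.0460)
ω' = (-0.7280, 1.3880, -0.5850)

linear accel F/m = (0.2600, 0.8000, -0.4600)
p' = p + v·dt = (0.2000, 0.7400, 0.4000)
new velocity v' = (1.0260, -1.5200, -0.0460)
angular accel α = (-2.2800, -0.1200, -1.8500)
new body rate ω' = (-0.7280, 1.3880, -0.5850)
q⊗(0,ω) = (0.4296814, 1.2443560, -0.7980053, 0.0119454)
q + ½dt·q⊗(0,ω), renormalized = (-0.7123, 0.0252, -0.4997, -0.4921)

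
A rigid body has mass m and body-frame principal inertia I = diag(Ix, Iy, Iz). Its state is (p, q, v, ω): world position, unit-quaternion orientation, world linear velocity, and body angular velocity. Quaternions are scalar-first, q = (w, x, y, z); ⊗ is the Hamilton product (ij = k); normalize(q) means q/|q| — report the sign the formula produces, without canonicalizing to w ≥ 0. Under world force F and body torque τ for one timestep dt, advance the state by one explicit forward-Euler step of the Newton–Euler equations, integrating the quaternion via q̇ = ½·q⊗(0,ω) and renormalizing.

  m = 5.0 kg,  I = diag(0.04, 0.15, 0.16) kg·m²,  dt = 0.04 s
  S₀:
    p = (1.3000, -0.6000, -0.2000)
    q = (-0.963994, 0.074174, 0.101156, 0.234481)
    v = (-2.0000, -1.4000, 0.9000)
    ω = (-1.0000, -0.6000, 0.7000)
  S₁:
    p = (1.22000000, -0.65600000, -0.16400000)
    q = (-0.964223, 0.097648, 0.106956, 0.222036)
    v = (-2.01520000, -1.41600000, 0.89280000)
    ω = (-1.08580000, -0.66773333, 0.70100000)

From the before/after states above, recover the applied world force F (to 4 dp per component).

F = (-1.9000, -2.0000, -0.9000)

v₁ − v₀ = (-0.01520000, -0.01600000, -0.00720000)
m·(v₁−v₀)/dt = (-1.9000, -2.0000, -0.9000)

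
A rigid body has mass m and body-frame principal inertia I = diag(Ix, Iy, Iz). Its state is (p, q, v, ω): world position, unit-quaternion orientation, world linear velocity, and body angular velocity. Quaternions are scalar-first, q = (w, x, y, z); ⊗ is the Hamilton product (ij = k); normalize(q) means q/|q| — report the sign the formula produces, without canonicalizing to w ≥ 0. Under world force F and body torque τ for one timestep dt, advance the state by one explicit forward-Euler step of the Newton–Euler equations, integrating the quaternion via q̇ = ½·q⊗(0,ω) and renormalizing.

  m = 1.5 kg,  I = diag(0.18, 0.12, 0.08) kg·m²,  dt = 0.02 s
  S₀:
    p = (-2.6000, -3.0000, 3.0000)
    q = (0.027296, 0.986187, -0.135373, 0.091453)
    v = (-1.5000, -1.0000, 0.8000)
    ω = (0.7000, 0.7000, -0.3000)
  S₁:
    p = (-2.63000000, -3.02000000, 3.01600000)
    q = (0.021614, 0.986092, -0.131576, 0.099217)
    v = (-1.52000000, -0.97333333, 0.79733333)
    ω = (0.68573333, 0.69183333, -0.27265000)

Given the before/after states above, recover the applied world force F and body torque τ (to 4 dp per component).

F = (-1.5000, 2.0000, -0.2000)
τ = (-0.1200, -0.0700, 0.0800)

rate change Δω = (-0.01426667, -0.00816667, 0.02735000)
applied torque τ = (-0.1200, -0.0700, 0.0800)
v₁ − v₀ = (-0.02000000, 0.02666667, -0.00266667)
F = m·Δv/dt = (-1.5000, 2.0000, -0.2000)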